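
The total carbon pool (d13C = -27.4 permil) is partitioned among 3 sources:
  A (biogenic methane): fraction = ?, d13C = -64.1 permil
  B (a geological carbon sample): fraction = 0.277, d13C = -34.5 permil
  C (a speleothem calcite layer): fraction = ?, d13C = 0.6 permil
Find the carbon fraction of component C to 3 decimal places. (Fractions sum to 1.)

0.441

Let f_C and f_A be the unknown fractions; fractions sum to 1 so f_C + f_A = 0.723.
Mass balance: Σ fᵢ·δᵢ = δ_bulk ⇒ f_C·(0.6) + f_A·(-64.1) = -27.4 − (-9.557) = -17.843
Substitute f_A = 0.723 − f_C:
f_C·(0.6 − -64.1) = -17.843 − 0.723×(-64.1) = 28.501
f_C = 28.501 / 64.7 = 0.4405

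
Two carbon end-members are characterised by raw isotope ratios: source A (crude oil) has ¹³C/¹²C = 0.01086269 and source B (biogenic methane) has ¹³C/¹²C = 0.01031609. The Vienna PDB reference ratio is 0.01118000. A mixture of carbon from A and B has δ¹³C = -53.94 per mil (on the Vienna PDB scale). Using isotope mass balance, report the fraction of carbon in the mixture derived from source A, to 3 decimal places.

0.477

δ_A = (0.01086269/0.01118000 − 1)×1000 = (0.971618 − 1)×1000 = -28.382 per mil
δ_B = (0.01031609/0.01118000 − 1)×1000 = (0.922727 − 1)×1000 = -77.273 per mil
f_A = (δ_mix − δ_B)/(δ_A − δ_B) = (-53.94 − (-77.273))/(-28.382 − (-77.273))
f_A = 23.333 / 48.891 = 0.4772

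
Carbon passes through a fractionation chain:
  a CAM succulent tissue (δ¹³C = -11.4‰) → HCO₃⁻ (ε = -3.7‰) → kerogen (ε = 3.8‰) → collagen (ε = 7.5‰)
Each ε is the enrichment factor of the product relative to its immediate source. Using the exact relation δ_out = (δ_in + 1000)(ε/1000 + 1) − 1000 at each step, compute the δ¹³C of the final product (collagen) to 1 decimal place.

step 1: δ = (-11.40 + 1000)·(-3.7/1000 + 1) − 1000 = -15.06‰
step 2: δ = (-15.06 + 1000)·(3.8/1000 + 1) − 1000 = -11.32‰
step 3: δ = (-11.32 + 1000)·(7.5/1000 + 1) − 1000 = -3.90‰

-3.9‰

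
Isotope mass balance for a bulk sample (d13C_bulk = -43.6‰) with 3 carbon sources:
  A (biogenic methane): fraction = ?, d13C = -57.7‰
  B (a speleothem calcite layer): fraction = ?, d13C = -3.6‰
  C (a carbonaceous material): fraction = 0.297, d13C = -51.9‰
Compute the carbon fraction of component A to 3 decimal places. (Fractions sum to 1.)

0.474

Let f_A and f_B be the unknown fractions; fractions sum to 1 so f_A + f_B = 0.703.
Mass balance: Σ fᵢ·δᵢ = δ_bulk ⇒ f_A·(-57.7) + f_B·(-3.6) = -43.6 − (-15.414) = -28.186
Substitute f_B = 0.703 − f_A:
f_A·(-57.7 − -3.6) = -28.186 − 0.703×(-3.6) = -25.655
f_A = -25.655 / -54.1 = 0.4742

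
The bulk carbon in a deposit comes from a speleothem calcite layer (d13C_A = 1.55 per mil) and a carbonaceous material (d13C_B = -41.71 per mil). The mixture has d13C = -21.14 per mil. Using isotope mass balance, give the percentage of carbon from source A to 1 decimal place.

47.5%

δ_mix = f_A·δ_A + (1 − f_A)·δ_B  ⇒  f_A = (δ_mix − δ_B)/(δ_A − δ_B)
f_A = (-21.14 − (-41.71)) / (1.55 − (-41.71))
f_A = 20.57 / 43.26 = 0.4755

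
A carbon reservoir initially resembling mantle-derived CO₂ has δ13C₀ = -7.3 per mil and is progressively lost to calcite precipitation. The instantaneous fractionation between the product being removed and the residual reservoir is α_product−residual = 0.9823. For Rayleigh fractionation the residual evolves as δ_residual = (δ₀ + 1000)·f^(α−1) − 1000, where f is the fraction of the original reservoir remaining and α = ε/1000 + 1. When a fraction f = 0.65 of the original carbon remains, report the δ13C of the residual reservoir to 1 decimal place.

Rayleigh residual: δ_res = (δ₀ + 1000)·f^(α−1) − 1000
α − 1 = -0.01770
f^(α−1) = 0.65^(-0.01770) = 1.007654
δ_res = (-7.3 + 1000) × 1.007654 − 1000 = 1000.298 − 1000 = 0.30 per mil

0.3 per mil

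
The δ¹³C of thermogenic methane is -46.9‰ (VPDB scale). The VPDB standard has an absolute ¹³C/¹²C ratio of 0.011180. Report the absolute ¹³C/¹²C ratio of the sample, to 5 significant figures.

R_sample = R_standard × (δ¹³C/1000 + 1)
R_sample = 0.011180 × (-46.9/1000 + 1) = 0.011180 × 0.953100
R_sample = 0.0106557

0.010656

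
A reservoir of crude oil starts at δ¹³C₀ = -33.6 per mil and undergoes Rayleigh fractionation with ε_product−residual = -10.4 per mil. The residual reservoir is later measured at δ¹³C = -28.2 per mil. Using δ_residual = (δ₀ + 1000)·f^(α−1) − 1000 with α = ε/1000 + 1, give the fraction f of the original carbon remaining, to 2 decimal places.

0.59

α − 1 = ε/1000 = -0.0104
(δ_res + 1000)/(δ₀ + 1000) = (-28.2 + 1000)/(-33.6 + 1000) = 971.8/966.4 = 1.005588
f = 1.005588^(1/-0.0104) = exp(ln(1.005588)/-0.0104) = exp(0.00557/-0.0104)
f = exp(-0.5358) = 0.5852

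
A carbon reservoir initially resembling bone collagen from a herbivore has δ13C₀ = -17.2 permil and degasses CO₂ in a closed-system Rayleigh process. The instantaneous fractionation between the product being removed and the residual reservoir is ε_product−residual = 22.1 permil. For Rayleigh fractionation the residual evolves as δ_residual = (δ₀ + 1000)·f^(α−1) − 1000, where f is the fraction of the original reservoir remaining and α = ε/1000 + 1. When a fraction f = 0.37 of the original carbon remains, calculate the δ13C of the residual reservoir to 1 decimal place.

Rayleigh residual: δ_res = (δ₀ + 1000)·f^(α−1) − 1000
α = ε/1000 + 1 = 1.02210, so α − 1 = 0.02210
f^(α−1) = 0.37^(0.02210) = 0.978267
δ_res = (-17.2 + 1000) × 0.978267 − 1000 = 961.440 − 1000 = -38.56 permil

-38.6 permil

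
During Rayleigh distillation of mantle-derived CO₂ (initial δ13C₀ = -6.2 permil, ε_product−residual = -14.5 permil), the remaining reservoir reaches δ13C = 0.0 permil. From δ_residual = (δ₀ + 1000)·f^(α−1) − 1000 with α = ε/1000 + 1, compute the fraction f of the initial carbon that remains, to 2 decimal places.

0.65

α − 1 = ε/1000 = -0.0145
(δ_res + 1000)/(δ₀ + 1000) = (-0.0 + 1000)/(-6.2 + 1000) = 1000.0/993.8 = 1.006239
f = 1.006239^(1/-0.0145) = exp(ln(1.006239)/-0.0145) = exp(0.00622/-0.0145)
f = exp(-0.4289) = 0.6512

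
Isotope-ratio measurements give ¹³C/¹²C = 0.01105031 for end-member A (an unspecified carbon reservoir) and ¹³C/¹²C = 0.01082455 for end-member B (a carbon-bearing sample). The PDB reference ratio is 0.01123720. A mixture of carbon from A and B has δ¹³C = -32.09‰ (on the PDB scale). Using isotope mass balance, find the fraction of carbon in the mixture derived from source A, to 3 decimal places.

0.231

δ_A = (0.01105031/0.01123720 − 1)×1000 = (0.983369 − 1)×1000 = -16.631‰
δ_B = (0.01082455/0.01123720 − 1)×1000 = (0.963278 − 1)×1000 = -36.722‰
f_A = (δ_mix − δ_B)/(δ_A − δ_B) = (-32.09 − (-36.722))/(-16.631 − (-36.722))
f_A = 4.632 / 20.090 = 0.2305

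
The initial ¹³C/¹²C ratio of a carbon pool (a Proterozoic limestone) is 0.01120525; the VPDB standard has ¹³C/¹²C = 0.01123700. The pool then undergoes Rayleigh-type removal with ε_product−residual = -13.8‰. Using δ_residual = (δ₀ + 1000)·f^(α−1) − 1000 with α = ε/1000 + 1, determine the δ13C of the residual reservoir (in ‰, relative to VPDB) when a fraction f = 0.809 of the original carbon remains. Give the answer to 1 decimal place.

δ₀ = (0.01120525/0.01123700 − 1)×1000 = (0.997175 − 1)×1000 = -2.825‰
α − 1 = ε/1000 = -0.0138
f^(α−1) = 0.809^(-0.0138) = 1.002929
δ_res = (-2.825 + 1000) × 1.002929 − 1000 = 1000.096 − 1000 = 0.10‰

0.1‰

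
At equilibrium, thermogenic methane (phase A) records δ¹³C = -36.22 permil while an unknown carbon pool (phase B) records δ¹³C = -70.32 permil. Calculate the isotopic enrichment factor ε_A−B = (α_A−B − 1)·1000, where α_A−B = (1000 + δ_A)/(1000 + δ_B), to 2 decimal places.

α_A−B = (1000 + -36.22) / (1000 + -70.32) = 963.78 / 929.68 = 1.036679
ε_A−B = (1.036679 − 1) × 1000 = 36.679 permil
(The approximation ε ≈ δ_A − δ_B would give 34.10 permil.)

36.68 permil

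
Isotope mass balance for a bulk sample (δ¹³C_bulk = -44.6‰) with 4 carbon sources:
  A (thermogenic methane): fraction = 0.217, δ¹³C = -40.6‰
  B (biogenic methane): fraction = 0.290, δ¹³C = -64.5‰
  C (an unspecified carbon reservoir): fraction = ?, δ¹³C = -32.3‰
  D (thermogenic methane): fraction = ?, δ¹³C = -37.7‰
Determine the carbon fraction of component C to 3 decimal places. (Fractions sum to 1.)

Let f_C and f_D be the unknown fractions; fractions sum to 1 so f_C + f_D = 0.493.
Mass balance: Σ fᵢ·δᵢ = δ_bulk ⇒ f_C·(-32.3) + f_D·(-37.7) = -44.6 − (-27.515) = -17.085
Substitute f_D = 0.493 − f_C:
f_C·(-32.3 − -37.7) = -17.085 − 0.493×(-37.7) = 1.501
f_C = 1.501 / 5.4 = 0.2780

0.278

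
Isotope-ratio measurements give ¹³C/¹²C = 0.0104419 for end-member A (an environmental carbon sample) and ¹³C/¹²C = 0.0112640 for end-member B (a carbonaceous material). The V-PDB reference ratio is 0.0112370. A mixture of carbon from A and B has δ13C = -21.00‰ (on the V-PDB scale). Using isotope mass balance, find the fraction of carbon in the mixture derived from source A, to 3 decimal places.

δ_A = (0.0104419/0.0112370 − 1)×1000 = (0.929243 − 1)×1000 = -70.757‰
δ_B = (0.0112640/0.0112370 − 1)×1000 = (1.002403 − 1)×1000 = 2.403‰
f_A = (δ_mix − δ_B)/(δ_A − δ_B) = (-21.00 − (2.403))/(-70.757 − (2.403))
f_A = -23.403 / -73.160 = 0.3199

0.320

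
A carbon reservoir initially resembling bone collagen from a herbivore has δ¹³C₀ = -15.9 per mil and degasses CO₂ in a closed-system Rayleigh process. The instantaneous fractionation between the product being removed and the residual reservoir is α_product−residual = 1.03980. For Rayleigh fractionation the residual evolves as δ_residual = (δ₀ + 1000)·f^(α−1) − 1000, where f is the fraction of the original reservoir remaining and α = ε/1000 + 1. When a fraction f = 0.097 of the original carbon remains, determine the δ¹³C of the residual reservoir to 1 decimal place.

Rayleigh residual: δ_res = (δ₀ + 1000)·f^(α−1) − 1000
α − 1 = 0.03980
f^(α−1) = 0.097^(0.03980) = 0.911325
δ_res = (-15.9 + 1000) × 0.911325 − 1000 = 896.835 − 1000 = -103.16 per mil

-103.2 per mil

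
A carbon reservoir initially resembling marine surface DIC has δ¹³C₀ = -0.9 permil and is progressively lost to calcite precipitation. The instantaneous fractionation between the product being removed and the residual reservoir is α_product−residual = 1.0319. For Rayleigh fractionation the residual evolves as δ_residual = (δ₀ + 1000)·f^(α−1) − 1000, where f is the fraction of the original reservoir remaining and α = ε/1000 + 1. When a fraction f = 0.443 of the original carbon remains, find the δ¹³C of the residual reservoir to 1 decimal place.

Rayleigh residual: δ_res = (δ₀ + 1000)·f^(α−1) − 1000
α − 1 = 0.03190
f^(α−1) = 0.443^(0.03190) = 0.974362
δ_res = (-0.9 + 1000) × 0.974362 − 1000 = 973.485 − 1000 = -26.52 permil

-26.5 permil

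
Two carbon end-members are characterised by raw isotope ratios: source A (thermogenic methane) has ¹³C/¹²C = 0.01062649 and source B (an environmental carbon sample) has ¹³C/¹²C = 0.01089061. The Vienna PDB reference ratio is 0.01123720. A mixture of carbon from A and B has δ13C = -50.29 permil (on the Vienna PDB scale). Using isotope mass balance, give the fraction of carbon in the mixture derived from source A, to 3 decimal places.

0.827

δ_A = (0.01062649/0.01123720 − 1)×1000 = (0.945653 − 1)×1000 = -54.347 permil
δ_B = (0.01089061/0.01123720 − 1)×1000 = (0.969157 − 1)×1000 = -30.843 permil
f_A = (δ_mix − δ_B)/(δ_A − δ_B) = (-50.29 − (-30.843))/(-54.347 − (-30.843))
f_A = -19.447 / -23.504 = 0.8274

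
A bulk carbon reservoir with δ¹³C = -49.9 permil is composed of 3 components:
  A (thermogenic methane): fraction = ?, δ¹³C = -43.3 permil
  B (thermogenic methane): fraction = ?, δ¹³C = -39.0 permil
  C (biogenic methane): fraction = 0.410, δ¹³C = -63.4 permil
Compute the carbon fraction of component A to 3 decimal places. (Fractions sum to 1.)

0.208

Let f_A and f_B be the unknown fractions; fractions sum to 1 so f_A + f_B = 0.590.
Mass balance: Σ fᵢ·δᵢ = δ_bulk ⇒ f_A·(-43.3) + f_B·(-39.0) = -49.9 − (-25.994) = -23.906
Substitute f_B = 0.590 − f_A:
f_A·(-43.3 − -39.0) = -23.906 − 0.590×(-39.0) = -0.896
f_A = -0.896 / -4.3 = 0.2084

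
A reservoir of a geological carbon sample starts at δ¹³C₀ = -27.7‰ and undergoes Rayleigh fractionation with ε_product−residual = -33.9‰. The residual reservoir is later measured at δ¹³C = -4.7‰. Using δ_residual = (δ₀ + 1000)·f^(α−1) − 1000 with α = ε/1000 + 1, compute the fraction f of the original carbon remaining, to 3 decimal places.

α − 1 = ε/1000 = -0.0339
(δ_res + 1000)/(δ₀ + 1000) = (-4.7 + 1000)/(-27.7 + 1000) = 995.3/972.3 = 1.023655
f = 1.023655^(1/-0.0339) = exp(ln(1.023655)/-0.0339) = exp(0.02338/-0.0339)
f = exp(-0.6897) = 0.5017

0.502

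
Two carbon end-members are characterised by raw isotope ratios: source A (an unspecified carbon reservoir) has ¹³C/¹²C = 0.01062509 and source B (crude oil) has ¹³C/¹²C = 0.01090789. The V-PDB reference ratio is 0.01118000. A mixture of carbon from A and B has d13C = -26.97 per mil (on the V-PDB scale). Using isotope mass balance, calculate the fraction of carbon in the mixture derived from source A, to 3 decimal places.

0.104

δ_A = (0.01062509/0.01118000 − 1)×1000 = (0.950366 − 1)×1000 = -49.634 per mil
δ_B = (0.01090789/0.01118000 − 1)×1000 = (0.975661 − 1)×1000 = -24.339 per mil
f_A = (δ_mix − δ_B)/(δ_A − δ_B) = (-26.97 − (-24.339))/(-49.634 − (-24.339))
f_A = -2.631 / -25.295 = 0.1040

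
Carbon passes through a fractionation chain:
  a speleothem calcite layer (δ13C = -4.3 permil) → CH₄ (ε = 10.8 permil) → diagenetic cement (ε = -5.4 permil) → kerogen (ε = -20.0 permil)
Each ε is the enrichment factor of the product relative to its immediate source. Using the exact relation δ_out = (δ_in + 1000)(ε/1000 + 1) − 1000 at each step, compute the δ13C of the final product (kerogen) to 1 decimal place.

step 1: δ = (-4.30 + 1000)·(10.8/1000 + 1) − 1000 = 6.45 permil
step 2: δ = (6.45 + 1000)·(-5.4/1000 + 1) − 1000 = 1.02 permil
step 3: δ = (1.02 + 1000)·(-20.0/1000 + 1) − 1000 = -19.00 permil

-19.0 permil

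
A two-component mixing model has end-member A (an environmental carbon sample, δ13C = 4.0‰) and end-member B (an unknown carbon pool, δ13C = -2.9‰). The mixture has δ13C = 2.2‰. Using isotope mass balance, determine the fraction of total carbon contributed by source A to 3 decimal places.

δ_mix = f_A·δ_A + (1 − f_A)·δ_B  ⇒  f_A = (δ_mix − δ_B)/(δ_A − δ_B)
f_A = (2.2 − (-2.9)) / (4.0 − (-2.9))
f_A = 5.1 / 6.9 = 0.7391

0.739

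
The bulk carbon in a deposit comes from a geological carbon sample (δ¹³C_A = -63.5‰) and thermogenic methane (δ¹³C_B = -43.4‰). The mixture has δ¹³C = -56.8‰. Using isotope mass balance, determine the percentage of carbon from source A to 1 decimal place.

δ_mix = f_A·δ_A + (1 − f_A)·δ_B  ⇒  f_A = (δ_mix − δ_B)/(δ_A − δ_B)
f_A = (-56.8 − (-43.4)) / (-63.5 − (-43.4))
f_A = -13.4 / -20.1 = 0.6667

66.7%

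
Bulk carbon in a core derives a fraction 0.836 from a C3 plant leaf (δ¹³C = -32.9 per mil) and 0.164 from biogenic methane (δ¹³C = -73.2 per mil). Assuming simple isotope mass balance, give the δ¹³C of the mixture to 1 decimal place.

δ_mix = f_A·δ_A + f_B·δ_B
δ_mix = 0.836 × (-32.9) + 0.164 × (-73.2)
δ_mix = -27.50 + -12.00 = -39.51 per mil

-39.5 per mil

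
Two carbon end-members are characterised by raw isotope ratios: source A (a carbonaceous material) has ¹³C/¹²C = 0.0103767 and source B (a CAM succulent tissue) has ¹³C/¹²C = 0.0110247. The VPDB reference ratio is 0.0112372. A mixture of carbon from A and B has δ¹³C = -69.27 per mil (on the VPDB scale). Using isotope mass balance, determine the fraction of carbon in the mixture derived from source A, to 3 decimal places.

δ_A = (0.0103767/0.0112372 − 1)×1000 = (0.923424 − 1)×1000 = -76.576 per mil
δ_B = (0.0110247/0.0112372 − 1)×1000 = (0.981090 − 1)×1000 = -18.910 per mil
f_A = (δ_mix − δ_B)/(δ_A − δ_B) = (-69.27 − (-18.910))/(-76.576 − (-18.910))
f_A = -50.360 / -57.666 = 0.8733

0.873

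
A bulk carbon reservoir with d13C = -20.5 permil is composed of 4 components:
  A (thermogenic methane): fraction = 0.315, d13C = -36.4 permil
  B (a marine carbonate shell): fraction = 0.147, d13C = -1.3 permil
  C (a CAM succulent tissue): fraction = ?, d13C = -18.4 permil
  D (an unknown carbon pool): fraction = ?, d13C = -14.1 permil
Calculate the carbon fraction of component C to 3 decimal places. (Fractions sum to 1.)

0.292

Let f_C and f_D be the unknown fractions; fractions sum to 1 so f_C + f_D = 0.538.
Mass balance: Σ fᵢ·δᵢ = δ_bulk ⇒ f_C·(-18.4) + f_D·(-14.1) = -20.5 − (-11.657) = -8.843
Substitute f_D = 0.538 − f_C:
f_C·(-18.4 − -14.1) = -8.843 − 0.538×(-14.1) = -1.257
f_C = -1.257 / -4.3 = 0.2923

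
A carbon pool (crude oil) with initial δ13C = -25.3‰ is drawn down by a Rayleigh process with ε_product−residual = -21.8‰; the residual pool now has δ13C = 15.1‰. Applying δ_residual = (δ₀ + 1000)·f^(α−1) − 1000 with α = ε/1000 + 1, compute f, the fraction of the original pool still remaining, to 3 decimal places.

α − 1 = ε/1000 = -0.0218
(δ_res + 1000)/(δ₀ + 1000) = (15.1 + 1000)/(-25.3 + 1000) = 1015.1/974.7 = 1.041449
f = 1.041449^(1/-0.0218) = exp(ln(1.041449)/-0.0218) = exp(0.04061/-0.0218)
f = exp(-1.8630) = 0.1552

0.155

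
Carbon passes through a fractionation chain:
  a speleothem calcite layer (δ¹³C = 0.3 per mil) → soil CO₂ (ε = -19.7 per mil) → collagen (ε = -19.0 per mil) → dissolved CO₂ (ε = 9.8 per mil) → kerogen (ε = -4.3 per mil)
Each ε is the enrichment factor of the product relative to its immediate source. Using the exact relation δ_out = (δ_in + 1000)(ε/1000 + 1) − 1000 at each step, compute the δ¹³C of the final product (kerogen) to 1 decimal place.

-32.8 per mil

step 1: δ = (0.30 + 1000)·(-19.7/1000 + 1) − 1000 = -19.41 per mil
step 2: δ = (-19.41 + 1000)·(-19.0/1000 + 1) − 1000 = -38.04 per mil
step 3: δ = (-38.04 + 1000)·(9.8/1000 + 1) − 1000 = -28.61 per mil
step 4: δ = (-28.61 + 1000)·(-4.3/1000 + 1) − 1000 = -32.79 per mil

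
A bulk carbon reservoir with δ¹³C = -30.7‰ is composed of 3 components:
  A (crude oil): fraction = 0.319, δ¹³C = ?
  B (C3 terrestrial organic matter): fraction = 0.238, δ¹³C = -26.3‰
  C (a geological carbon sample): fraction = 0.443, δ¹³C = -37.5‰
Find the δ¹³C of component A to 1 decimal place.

Isotope mass balance: δ_bulk = Σ fᵢ·δᵢ.
-30.7 = 0.319×δ_A + 0.238×(-26.3) + 0.443×(-37.5)
0.319·δ_A = -30.7 − (-22.872) = -7.828
δ_A = -7.828 / 0.319 = -24.54‰

-24.5‰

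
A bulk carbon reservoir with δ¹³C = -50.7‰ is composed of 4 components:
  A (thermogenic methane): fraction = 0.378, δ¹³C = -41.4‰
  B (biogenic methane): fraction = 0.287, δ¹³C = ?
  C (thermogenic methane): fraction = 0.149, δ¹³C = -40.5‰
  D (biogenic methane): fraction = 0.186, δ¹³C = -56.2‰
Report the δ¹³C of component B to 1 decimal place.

-64.7‰

Isotope mass balance: δ_bulk = Σ fᵢ·δᵢ.
-50.7 = 0.378×(-41.4) + 0.287×δ_B + 0.149×(-40.5) + 0.186×(-56.2)
0.287·δ_B = -50.7 − (-32.137) = -18.563
δ_B = -18.563 / 0.287 = -64.68‰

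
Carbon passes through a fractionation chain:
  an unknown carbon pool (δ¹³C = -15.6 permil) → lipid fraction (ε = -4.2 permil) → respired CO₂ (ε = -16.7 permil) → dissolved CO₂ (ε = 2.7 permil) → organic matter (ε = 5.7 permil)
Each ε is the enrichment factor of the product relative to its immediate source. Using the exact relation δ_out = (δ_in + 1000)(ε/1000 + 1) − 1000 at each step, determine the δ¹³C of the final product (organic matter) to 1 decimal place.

step 1: δ = (-15.60 + 1000)·(-4.2/1000 + 1) − 1000 = -19.73 permil
step 2: δ = (-19.73 + 1000)·(-16.7/1000 + 1) − 1000 = -36.10 permil
step 3: δ = (-36.10 + 1000)·(2.7/1000 + 1) − 1000 = -33.50 permil
step 4: δ = (-33.50 + 1000)·(5.7/1000 + 1) − 1000 = -27.99 permil

-28.0 permil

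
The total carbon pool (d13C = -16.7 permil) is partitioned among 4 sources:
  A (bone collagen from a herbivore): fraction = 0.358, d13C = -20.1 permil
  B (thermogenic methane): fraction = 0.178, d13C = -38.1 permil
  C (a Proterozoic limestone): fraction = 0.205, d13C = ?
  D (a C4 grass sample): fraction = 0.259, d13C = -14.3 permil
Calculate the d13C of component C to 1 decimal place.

4.8 permil

Isotope mass balance: δ_bulk = Σ fᵢ·δᵢ.
-16.7 = 0.358×(-20.1) + 0.178×(-38.1) + 0.205×δ_C + 0.259×(-14.3)
0.205·δ_C = -16.7 − (-17.681) = 0.981
δ_C = 0.981 / 0.205 = 4.79 permil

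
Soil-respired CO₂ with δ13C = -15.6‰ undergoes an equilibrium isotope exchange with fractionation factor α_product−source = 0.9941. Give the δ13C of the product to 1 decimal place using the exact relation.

δ_product = (δ_source + 1000)·α − 1000
δ_product = (-15.6 + 1000) × 0.9941 − 1000
δ_product = 978.592 − 1000 = -21.41‰

-21.4‰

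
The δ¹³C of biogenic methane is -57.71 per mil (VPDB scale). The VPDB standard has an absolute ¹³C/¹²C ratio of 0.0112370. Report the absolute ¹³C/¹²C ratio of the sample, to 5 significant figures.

R_sample = R_standard × (δ¹³C/1000 + 1)
R_sample = 0.0112370 × (-57.71/1000 + 1) = 0.0112370 × 0.942290
R_sample = 0.0105885

0.010589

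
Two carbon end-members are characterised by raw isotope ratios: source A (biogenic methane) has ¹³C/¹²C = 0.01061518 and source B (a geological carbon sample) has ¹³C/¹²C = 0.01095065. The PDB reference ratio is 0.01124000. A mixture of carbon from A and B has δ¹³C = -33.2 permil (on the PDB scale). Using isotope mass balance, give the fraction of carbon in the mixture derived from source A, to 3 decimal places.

0.250

δ_A = (0.01061518/0.01124000 − 1)×1000 = (0.944411 − 1)×1000 = -55.589 permil
δ_B = (0.01095065/0.01124000 − 1)×1000 = (0.974257 − 1)×1000 = -25.743 permil
f_A = (δ_mix − δ_B)/(δ_A − δ_B) = (-33.2 − (-25.743))/(-55.589 − (-25.743))
f_A = -7.457 / -29.846 = 0.2499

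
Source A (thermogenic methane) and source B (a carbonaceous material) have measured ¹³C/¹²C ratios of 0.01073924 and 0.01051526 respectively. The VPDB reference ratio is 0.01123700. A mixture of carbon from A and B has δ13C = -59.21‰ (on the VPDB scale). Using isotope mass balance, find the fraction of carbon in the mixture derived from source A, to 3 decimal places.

0.252

δ_A = (0.01073924/0.01123700 − 1)×1000 = (0.955703 − 1)×1000 = -44.297‰
δ_B = (0.01051526/0.01123700 − 1)×1000 = (0.935771 − 1)×1000 = -64.229‰
f_A = (δ_mix − δ_B)/(δ_A − δ_B) = (-59.21 − (-64.229))/(-44.297 − (-64.229))
f_A = 5.019 / 19.932 = 0.2518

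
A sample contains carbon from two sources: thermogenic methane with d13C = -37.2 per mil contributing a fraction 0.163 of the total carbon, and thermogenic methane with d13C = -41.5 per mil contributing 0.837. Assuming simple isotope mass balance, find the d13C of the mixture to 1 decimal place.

δ_mix = f_A·δ_A + f_B·δ_B
δ_mix = 0.163 × (-37.2) + 0.837 × (-41.5)
δ_mix = -6.06 + -34.74 = -40.80 per mil

-40.8 per mil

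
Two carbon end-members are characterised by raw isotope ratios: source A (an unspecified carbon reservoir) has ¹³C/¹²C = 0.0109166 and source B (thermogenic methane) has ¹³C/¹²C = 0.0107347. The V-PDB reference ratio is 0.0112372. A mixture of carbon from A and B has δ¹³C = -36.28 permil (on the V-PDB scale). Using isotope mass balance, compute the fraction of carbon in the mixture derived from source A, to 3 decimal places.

0.521

δ_A = (0.0109166/0.0112372 − 1)×1000 = (0.971470 − 1)×1000 = -28.530 permil
δ_B = (0.0107347/0.0112372 − 1)×1000 = (0.955282 − 1)×1000 = -44.718 permil
f_A = (δ_mix − δ_B)/(δ_A − δ_B) = (-36.28 − (-44.718))/(-28.530 − (-44.718))
f_A = 8.438 / 16.187 = 0.5212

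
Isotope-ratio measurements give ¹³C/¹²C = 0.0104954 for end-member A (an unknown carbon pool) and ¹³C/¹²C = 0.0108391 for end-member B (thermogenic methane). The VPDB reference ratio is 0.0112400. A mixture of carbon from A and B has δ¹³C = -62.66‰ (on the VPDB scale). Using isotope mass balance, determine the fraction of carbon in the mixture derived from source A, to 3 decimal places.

δ_A = (0.0104954/0.0112400 − 1)×1000 = (0.933754 − 1)×1000 = -66.246‰
δ_B = (0.0108391/0.0112400 − 1)×1000 = (0.964333 − 1)×1000 = -35.667‰
f_A = (δ_mix − δ_B)/(δ_A − δ_B) = (-62.66 − (-35.667))/(-66.246 − (-35.667))
f_A = -26.993 / -30.578 = 0.8827

0.883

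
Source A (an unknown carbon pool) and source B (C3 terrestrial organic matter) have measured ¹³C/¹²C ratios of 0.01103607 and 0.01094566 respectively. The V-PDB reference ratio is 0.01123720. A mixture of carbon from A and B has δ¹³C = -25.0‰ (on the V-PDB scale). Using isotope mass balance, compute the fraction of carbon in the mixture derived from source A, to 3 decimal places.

δ_A = (0.01103607/0.01123720 − 1)×1000 = (0.982101 − 1)×1000 = -17.899‰
δ_B = (0.01094566/0.01123720 − 1)×1000 = (0.974056 − 1)×1000 = -25.944‰
f_A = (δ_mix − δ_B)/(δ_A − δ_B) = (-25.0 − (-25.944))/(-17.899 − (-25.944))
f_A = 0.944 / 8.046 = 0.1174

0.117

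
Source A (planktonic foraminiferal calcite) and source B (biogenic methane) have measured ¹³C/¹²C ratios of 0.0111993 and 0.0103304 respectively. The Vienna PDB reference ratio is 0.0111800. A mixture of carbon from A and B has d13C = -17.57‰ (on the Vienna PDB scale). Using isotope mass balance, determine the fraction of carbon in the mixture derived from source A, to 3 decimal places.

0.752

δ_A = (0.0111993/0.0111800 − 1)×1000 = (1.001726 − 1)×1000 = 1.726‰
δ_B = (0.0103304/0.0111800 − 1)×1000 = (0.924007 − 1)×1000 = -75.993‰
f_A = (δ_mix − δ_B)/(δ_A − δ_B) = (-17.57 − (-75.993))/(1.726 − (-75.993))
f_A = 58.423 / 77.719 = 0.7517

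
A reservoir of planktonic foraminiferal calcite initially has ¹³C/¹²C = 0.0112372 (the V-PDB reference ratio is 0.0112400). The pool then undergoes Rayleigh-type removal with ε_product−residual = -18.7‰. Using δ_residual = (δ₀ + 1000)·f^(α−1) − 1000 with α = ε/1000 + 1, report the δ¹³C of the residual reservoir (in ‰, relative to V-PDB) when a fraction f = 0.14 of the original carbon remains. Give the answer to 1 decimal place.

37.2‰

δ₀ = (0.0112372/0.0112400 − 1)×1000 = (0.999751 − 1)×1000 = -0.249‰
α − 1 = ε/1000 = -0.0187
f^(α−1) = 0.14^(-0.0187) = 1.037451
δ_res = (-0.249 + 1000) × 1.037451 − 1000 = 1037.192 − 1000 = 37.19‰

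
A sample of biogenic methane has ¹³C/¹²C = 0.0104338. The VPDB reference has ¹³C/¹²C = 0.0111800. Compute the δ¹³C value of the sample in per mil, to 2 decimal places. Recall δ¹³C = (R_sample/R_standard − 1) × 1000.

δ¹³C = (R_sample / R_standard − 1) × 1000
R_sample / R_standard = 0.0104338 / 0.0111800 = 0.933256
δ¹³C = (0.933256 − 1) × 1000 = -66.744 per mil

-66.74 per mil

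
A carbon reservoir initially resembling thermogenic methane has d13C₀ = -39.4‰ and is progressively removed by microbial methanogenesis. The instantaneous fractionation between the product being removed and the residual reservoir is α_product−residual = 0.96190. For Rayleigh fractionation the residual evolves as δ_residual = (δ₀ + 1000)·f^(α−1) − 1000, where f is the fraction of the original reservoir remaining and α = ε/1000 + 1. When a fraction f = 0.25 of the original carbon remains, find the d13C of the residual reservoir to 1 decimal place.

Rayleigh residual: δ_res = (δ₀ + 1000)·f^(α−1) − 1000
α − 1 = -0.03810
f^(α−1) = 0.25^(-0.03810) = 1.054238
δ_res = (-39.4 + 1000) × 1.054238 − 1000 = 1012.701 − 1000 = 12.70‰

12.7‰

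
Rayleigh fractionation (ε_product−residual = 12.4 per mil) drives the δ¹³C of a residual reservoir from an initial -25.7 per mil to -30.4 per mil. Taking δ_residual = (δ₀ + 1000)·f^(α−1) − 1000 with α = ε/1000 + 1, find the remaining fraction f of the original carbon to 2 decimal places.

0.68

α − 1 = ε/1000 = 0.0124
(δ_res + 1000)/(δ₀ + 1000) = (-30.4 + 1000)/(-25.7 + 1000) = 969.6/974.3 = 0.995176
f = 0.995176^(1/0.0124) = exp(ln(0.995176)/0.0124) = exp(-0.00484/0.0124)
f = exp(-0.3900) = 0.6771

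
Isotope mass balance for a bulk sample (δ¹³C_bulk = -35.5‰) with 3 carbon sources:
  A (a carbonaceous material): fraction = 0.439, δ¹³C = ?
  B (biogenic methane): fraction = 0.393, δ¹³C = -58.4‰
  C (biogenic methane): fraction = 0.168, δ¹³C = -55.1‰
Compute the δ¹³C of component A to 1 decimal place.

Isotope mass balance: δ_bulk = Σ fᵢ·δᵢ.
-35.5 = 0.439×δ_A + 0.393×(-58.4) + 0.168×(-55.1)
0.439·δ_A = -35.5 − (-32.208) = -3.292
δ_A = -3.292 / 0.439 = -7.50‰

-7.5‰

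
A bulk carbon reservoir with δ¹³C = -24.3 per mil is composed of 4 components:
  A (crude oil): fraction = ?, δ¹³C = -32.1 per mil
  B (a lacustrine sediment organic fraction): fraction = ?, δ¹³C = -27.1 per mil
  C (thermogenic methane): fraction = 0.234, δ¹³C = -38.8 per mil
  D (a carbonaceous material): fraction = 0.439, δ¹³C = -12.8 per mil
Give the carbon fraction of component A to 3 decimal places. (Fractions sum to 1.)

0.148

Let f_A and f_B be the unknown fractions; fractions sum to 1 so f_A + f_B = 0.327.
Mass balance: Σ fᵢ·δᵢ = δ_bulk ⇒ f_A·(-32.1) + f_B·(-27.1) = -24.3 − (-14.698) = -9.602
Substitute f_B = 0.327 − f_A:
f_A·(-32.1 − -27.1) = -9.602 − 0.327×(-27.1) = -0.740
f_A = -0.740 / -5.0 = 0.1480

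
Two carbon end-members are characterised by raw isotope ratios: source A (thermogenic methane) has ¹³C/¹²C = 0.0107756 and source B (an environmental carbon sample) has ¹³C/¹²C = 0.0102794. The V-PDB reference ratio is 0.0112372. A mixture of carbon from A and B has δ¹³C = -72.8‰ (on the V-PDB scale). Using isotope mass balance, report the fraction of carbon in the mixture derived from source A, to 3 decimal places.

0.282

δ_A = (0.0107756/0.0112372 − 1)×1000 = (0.958922 − 1)×1000 = -41.078‰
δ_B = (0.0102794/0.0112372 − 1)×1000 = (0.914765 − 1)×1000 = -85.235‰
f_A = (δ_mix − δ_B)/(δ_A − δ_B) = (-72.8 − (-85.235))/(-41.078 − (-85.235))
f_A = 12.435 / 44.157 = 0.2816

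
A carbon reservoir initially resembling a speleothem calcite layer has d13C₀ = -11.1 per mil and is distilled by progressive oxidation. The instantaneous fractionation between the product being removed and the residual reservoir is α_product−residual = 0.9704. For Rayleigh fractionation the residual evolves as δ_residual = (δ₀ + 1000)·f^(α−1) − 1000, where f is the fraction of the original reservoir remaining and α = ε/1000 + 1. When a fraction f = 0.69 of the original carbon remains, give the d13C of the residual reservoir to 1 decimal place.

-0.2 per mil

Rayleigh residual: δ_res = (δ₀ + 1000)·f^(α−1) − 1000
α − 1 = -0.02960
f^(α−1) = 0.69^(-0.02960) = 1.011044
δ_res = (-11.1 + 1000) × 1.011044 − 1000 = 999.821 − 1000 = -0.18 per mil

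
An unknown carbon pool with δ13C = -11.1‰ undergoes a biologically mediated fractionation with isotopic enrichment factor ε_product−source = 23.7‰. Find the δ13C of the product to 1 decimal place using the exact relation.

To first order, δ_product ≈ δ_source + ε = 12.6‰.
Exactly, δ_product = (δ_source + 1000)·(ε/1000 + 1) − 1000.
δ_product = (-11.1 + 1000) × (23.7/1000 + 1) − 1000
δ_product = 12.34‰

12.3‰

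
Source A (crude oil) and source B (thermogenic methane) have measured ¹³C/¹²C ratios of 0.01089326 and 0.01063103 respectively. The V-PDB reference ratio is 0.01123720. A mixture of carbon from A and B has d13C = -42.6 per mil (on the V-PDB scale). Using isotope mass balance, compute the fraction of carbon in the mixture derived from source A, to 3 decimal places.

0.486

δ_A = (0.01089326/0.01123720 − 1)×1000 = (0.969393 − 1)×1000 = -30.607 per mil
δ_B = (0.01063103/0.01123720 − 1)×1000 = (0.946057 − 1)×1000 = -53.943 per mil
f_A = (δ_mix − δ_B)/(δ_A − δ_B) = (-42.6 − (-53.943))/(-30.607 − (-53.943))
f_A = 11.343 / 23.336 = 0.4861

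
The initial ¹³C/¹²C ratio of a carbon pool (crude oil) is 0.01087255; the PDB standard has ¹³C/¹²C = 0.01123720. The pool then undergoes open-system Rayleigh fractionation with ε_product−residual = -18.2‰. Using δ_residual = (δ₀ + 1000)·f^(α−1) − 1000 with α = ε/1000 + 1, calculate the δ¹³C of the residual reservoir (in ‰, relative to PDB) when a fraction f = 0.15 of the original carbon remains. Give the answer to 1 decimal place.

δ₀ = (0.01087255/0.01123720 − 1)×1000 = (0.967550 − 1)×1000 = -32.450‰
α − 1 = ε/1000 = -0.0182
f^(α−1) = 0.15^(-0.0182) = 1.035131
δ_res = (-32.450 + 1000) × 1.035131 − 1000 = 1001.540 − 1000 = 1.54‰

1.5‰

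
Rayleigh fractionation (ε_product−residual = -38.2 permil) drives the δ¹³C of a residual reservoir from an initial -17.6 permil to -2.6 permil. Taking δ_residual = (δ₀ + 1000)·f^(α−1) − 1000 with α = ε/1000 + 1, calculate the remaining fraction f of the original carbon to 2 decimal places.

0.67

α − 1 = ε/1000 = -0.0382
(δ_res + 1000)/(δ₀ + 1000) = (-2.6 + 1000)/(-17.6 + 1000) = 997.4/982.4 = 1.015269
f = 1.015269^(1/-0.0382) = exp(ln(1.015269)/-0.0382) = exp(0.01515/-0.0382)
f = exp(-0.3967) = 0.6725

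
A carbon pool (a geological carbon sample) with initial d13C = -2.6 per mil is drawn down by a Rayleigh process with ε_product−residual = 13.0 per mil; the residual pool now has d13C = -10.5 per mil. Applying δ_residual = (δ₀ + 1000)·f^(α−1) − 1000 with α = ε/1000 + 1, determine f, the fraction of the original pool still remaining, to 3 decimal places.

0.542

α − 1 = ε/1000 = 0.0130
(δ_res + 1000)/(δ₀ + 1000) = (-10.5 + 1000)/(-2.6 + 1000) = 989.5/997.4 = 0.992079
f = 0.992079^(1/0.0130) = exp(ln(0.992079)/0.0130) = exp(-0.00795/0.0130)
f = exp(-0.6117) = 0.5424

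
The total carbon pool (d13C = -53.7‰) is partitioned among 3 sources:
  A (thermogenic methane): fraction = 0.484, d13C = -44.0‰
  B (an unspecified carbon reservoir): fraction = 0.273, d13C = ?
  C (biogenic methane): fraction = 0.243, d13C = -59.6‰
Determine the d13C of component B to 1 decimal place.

Isotope mass balance: δ_bulk = Σ fᵢ·δᵢ.
-53.7 = 0.484×(-44.0) + 0.273×δ_B + 0.243×(-59.6)
0.273·δ_B = -53.7 − (-35.779) = -17.921
δ_B = -17.921 / 0.273 = -65.65‰

-65.6‰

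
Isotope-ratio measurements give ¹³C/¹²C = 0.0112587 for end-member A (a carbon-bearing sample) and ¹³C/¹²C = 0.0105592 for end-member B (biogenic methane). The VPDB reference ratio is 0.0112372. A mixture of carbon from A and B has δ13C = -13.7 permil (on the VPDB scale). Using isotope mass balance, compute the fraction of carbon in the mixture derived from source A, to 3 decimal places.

0.749

δ_A = (0.0112587/0.0112372 − 1)×1000 = (1.001913 − 1)×1000 = 1.913 permil
δ_B = (0.0105592/0.0112372 − 1)×1000 = (0.939665 − 1)×1000 = -60.335 permil
f_A = (δ_mix − δ_B)/(δ_A − δ_B) = (-13.7 − (-60.335))/(1.913 − (-60.335))
f_A = 46.635 / 62.249 = 0.7492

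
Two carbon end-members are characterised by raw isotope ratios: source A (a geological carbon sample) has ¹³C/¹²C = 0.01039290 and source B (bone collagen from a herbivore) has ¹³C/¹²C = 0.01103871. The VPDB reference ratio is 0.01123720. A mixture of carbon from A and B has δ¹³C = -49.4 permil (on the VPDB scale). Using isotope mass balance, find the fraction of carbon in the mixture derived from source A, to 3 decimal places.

δ_A = (0.01039290/0.01123720 − 1)×1000 = (0.924866 − 1)×1000 = -75.134 permil
δ_B = (0.01103871/0.01123720 − 1)×1000 = (0.982336 − 1)×1000 = -17.664 permil
f_A = (δ_mix − δ_B)/(δ_A − δ_B) = (-49.4 − (-17.664))/(-75.134 − (-17.664))
f_A = -31.736 / -57.471 = 0.5522

0.552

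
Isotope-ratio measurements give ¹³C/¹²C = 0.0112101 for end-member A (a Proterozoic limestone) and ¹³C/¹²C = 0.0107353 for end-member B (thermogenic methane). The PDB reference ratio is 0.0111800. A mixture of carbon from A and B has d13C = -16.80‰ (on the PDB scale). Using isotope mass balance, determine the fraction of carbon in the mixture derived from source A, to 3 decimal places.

δ_A = (0.0112101/0.0111800 − 1)×1000 = (1.002692 − 1)×1000 = 2.692‰
δ_B = (0.0107353/0.0111800 − 1)×1000 = (0.960224 − 1)×1000 = -39.776‰
f_A = (δ_mix − δ_B)/(δ_A − δ_B) = (-16.80 − (-39.776))/(2.692 − (-39.776))
f_A = 22.976 / 42.469 = 0.5410

0.541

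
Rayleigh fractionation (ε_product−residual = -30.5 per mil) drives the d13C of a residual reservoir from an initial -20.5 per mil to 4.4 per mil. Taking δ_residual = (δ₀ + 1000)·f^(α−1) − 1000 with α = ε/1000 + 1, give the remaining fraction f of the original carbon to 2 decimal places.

α − 1 = ε/1000 = -0.0305
(δ_res + 1000)/(δ₀ + 1000) = (4.4 + 1000)/(-20.5 + 1000) = 1004.4/979.5 = 1.025421
f = 1.025421^(1/-0.0305) = exp(ln(1.025421)/-0.0305) = exp(0.02510/-0.0305)
f = exp(-0.8231) = 0.4391

0.44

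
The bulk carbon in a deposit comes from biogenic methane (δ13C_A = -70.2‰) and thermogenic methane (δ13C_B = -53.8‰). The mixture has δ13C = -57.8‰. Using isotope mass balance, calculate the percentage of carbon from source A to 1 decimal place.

24.4%

δ_mix = f_A·δ_A + (1 − f_A)·δ_B  ⇒  f_A = (δ_mix − δ_B)/(δ_A − δ_B)
f_A = (-57.8 − (-53.8)) / (-70.2 − (-53.8))
f_A = -4.0 / -16.4 = 0.2439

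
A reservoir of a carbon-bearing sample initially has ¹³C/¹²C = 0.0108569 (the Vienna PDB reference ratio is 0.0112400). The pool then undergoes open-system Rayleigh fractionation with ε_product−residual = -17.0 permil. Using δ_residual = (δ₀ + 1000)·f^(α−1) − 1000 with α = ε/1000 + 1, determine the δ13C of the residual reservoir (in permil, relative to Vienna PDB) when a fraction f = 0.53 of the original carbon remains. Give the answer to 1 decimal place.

-23.6 permil

δ₀ = (0.0108569/0.0112400 − 1)×1000 = (0.965916 − 1)×1000 = -34.084 permil
α − 1 = ε/1000 = -0.0170
f^(α−1) = 0.53^(-0.0170) = 1.010851
δ_res = (-34.084 + 1000) × 1.010851 − 1000 = 976.398 − 1000 = -23.60 permil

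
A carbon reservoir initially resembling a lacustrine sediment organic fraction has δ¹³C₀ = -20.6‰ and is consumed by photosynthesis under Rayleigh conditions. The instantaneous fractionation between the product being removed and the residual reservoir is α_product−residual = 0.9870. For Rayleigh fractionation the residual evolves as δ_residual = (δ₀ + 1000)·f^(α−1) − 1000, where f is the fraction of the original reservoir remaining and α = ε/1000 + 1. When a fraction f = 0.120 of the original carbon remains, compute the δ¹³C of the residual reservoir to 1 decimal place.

Rayleigh residual: δ_res = (δ₀ + 1000)·f^(α−1) − 1000
α − 1 = -0.01300
f^(α−1) = 0.120^(-0.01300) = 1.027947
δ_res = (-20.6 + 1000) × 1.027947 − 1000 = 1006.771 − 1000 = 6.77‰

6.8‰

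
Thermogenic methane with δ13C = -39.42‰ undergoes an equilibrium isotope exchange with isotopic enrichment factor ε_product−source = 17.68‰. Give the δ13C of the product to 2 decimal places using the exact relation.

-22.44‰

Exactly, δ_product = (δ_source + 1000)·(ε/1000 + 1) − 1000.
δ_product = (-39.42 + 1000) × (17.68/1000 + 1) − 1000
δ_product = -22.437‰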